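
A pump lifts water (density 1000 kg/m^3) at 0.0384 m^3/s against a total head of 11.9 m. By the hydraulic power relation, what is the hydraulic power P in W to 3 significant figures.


Approach: apply the hydraulic power relation, P = rho*g*Q*H.
P = 1000 * 9.81 * 0.0384 * 11.9 = 4480 W
Therefore the hydraulic power P = 4480 W.


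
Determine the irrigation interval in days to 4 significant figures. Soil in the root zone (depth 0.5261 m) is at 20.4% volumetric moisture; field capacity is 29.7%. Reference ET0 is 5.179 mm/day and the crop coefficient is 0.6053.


Approach: apply soil-water budget scheduling, SMD = (FC-theta)/100*depth*1000; ETc = ET0*Kc; interval = SMD/ETc.
Step 1 — soil moisture deficit:
  SMD = (29.7 - 20.4)/100 * 0.5261 * 1000 = 48.9273 mm
Step 2 — daily crop ET (ETc = ET0*Kc):
  ETc = 5.179 * 0.6053 = 3.13485 mm/day
Step 3 — irrigation interval (SMD/ETc):
  interval = 48.9273 / 3.13485 = 15.61 days
Therefore the irrigation interval = 15.61 days.


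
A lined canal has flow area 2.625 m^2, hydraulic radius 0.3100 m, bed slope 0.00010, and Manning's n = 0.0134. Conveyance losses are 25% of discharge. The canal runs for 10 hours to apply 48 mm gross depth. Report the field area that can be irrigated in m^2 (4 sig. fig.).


Approach: apply Manning's equation with a conveyance and depth budget, Q = (1/n)*A*R^(2/3)*S^(1/2); Q_field = Q*(1-loss); Area = Q_field*t/(d/1000).
Step 1 — canal discharge (Manning's equation):
  Q = (1/0.0134) * 2.625 * 0.3100^(2/3) * 0.00010^(1/2) = 0.897289 m^3/s
Step 2 — delivered flow: Q_field = 0.897289*(1 - 25/100) = 0.672967 m^3/s
Step 3 — volume delivered: V = 0.672967 * 10*3600 = 24226.8 m^3
Step 4 — area served: A = V / (depth/1000) = 24226.8 / 0.048 = 504700 m^2
Therefore the field area that can be irrigated = 504700 m^2.


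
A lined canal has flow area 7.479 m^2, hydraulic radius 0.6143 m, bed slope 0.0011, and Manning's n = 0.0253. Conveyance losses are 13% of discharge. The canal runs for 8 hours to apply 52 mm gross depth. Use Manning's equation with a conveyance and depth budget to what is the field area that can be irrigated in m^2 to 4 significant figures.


Approach: apply Manning's equation with a conveyance and depth budget, Q = (1/n)*A*R^(2/3)*S^(1/2); Q_field = Q*(1-loss); Area = Q_field*t/(d/1000).
Step 1 — canal discharge (Manning's equation):
  Q = (1/0.0253) * 7.479 * 0.6143^(2/3) * 0.0011^(1/2) = 7.08500 m^3/s
Step 2 — delivered flow: Q_field = 7.08500*(1 - 13/100) = 6.16395 m^3/s
Step 3 — volume delivered: V = 6.16395 * 8*3600 = 177522 m^3
Step 4 — area served: A = V / (depth/1000) = 177522 / 0.052 = 3414000 m^2
Therefore the field area that can be irrigated = 3414000 m^2.


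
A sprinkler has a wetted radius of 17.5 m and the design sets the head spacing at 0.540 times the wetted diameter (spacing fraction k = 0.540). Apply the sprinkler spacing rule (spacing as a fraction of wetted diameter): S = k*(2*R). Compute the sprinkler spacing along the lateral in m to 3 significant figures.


S = 0.540 * (2 * 17.5) = 18.9 m
Therefore the sprinkler spacing along the lateral = 18.9 m.


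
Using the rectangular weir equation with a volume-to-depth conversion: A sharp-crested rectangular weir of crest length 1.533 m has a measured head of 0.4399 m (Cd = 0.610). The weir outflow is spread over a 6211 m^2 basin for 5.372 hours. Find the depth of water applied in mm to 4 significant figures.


Approach: apply the rectangular weir equation with a volume-to-depth conversion, Q = (2/3)*Cd*L*sqrt(2g)*H^1.5; d = Q*t/A * 1000.
Step 1 — weir discharge:
  Q = (2/3)*0.610*1.533*sqrt(2*9.81)*0.4399^1.5 = 0.805677 m^3/s
Step 2 — volume: V = 0.805677 * 5.372*3600 = 15581.2 m^3
Step 3 — depth: d = V/A * 1000 = 15581.2/6211 * 1000 = 2509 mm
Therefore the depth of water applied = 2509 mm.


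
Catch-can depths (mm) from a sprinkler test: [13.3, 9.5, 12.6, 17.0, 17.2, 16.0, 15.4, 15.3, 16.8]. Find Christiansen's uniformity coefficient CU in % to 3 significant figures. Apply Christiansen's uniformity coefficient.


Approach: apply Christiansen's uniformity coefficient, CU = (1 - mean_abs_deviation/mean)*100.
mean = 14.789 mm
mean |d_i - mean| = 1.9926 mm
CU = (1 - 1.9926/14.789)*100 = 86.5 %
Therefore Christiansen's uniformity coefficient CU = 86.5 %.


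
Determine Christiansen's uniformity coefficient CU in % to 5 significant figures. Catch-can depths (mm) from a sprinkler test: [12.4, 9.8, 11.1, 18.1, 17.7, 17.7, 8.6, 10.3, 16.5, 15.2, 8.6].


Approach: apply Christiansen's uniformity coefficient, CU = (1 - mean_abs_deviation/mean)*100.
mean = 13.27273 mm
mean |d_i - mean| = 3.424793 mm
CU = (1 - 3.424793/13.27273)*100 = 74.197 %
Therefore Christiansen's uniformity coefficient CU = 74.197 %.


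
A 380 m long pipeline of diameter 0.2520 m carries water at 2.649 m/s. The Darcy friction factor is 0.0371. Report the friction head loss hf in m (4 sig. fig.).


Approach: apply the Darcy-Weisbach equation, hf = f*(L/D)*(v^2/(2g)).
hf = 0.0371 * (380/0.2520) * (2.649^2 / (2*9.81))
hf = 20.01 m
Therefore the friction head loss hf = 20.01 m.


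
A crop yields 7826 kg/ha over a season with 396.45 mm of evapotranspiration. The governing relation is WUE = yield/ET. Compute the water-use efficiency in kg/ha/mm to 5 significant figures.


WUE = 7826 / 396.45 = 19.740 kg/ha/mm
Therefore the water-use efficiency = 19.740 kg/ha/mm.


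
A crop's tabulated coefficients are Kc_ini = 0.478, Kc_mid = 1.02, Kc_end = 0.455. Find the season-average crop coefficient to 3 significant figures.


Approach: apply a simple seasonal average, Kc_avg = (Kc_ini + Kc_mid + Kc_end)/3.
Kc_avg = (0.478 + 1.02 + 0.455)/3 = 0.651
Therefore the season-average crop coefficient = 0.651.


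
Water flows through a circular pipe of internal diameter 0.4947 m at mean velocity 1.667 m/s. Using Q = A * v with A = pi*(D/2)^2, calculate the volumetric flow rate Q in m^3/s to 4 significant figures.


A = pi*(0.4947/2)^2 = 0.192209 m^2
Q = 0.192209 * 1.667 = 0.3204 m^3/s
Therefore the volumetric flow rate Q = 0.3204 m^3/s.


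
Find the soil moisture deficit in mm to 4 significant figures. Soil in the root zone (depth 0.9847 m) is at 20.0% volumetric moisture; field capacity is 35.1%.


Approach: apply the soil moisture deficit relation, SMD = (FC - theta)/100 * depth * 1000.
SMD = (35.1 - 20.0)/100 * 0.9847 * 1000 = 148.7 mm
Therefore the soil moisture deficit = 148.7 mm.


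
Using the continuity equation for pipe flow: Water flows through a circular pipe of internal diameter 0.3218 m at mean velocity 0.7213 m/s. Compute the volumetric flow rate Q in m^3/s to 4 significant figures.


Approach: apply the continuity equation for pipe flow, Q = A * v with A = pi*(D/2)^2.
A = pi*(0.3218/2)^2 = 0.0813321 m^2
Q = 0.0813321 * 0.7213 = 0.05866 m^3/s
Therefore the volumetric flow rate Q = 0.05866 m^3/s.


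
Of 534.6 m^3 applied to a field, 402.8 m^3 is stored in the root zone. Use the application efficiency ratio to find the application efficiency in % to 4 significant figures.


Approach: apply the application efficiency ratio, Ea = (stored/applied)*100.
Ea = (402.8/534.6)*100 = 75.35 %
Therefore the application efficiency = 75.35 %.


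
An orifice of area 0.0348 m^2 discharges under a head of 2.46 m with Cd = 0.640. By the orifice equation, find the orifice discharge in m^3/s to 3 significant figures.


Approach: apply the orifice equation, Q = Cd*A*sqrt(2*g*h).
Q = 0.640 * 0.0348 * sqrt(2*9.81*2.46) = 0.155 m^3/s
Therefore the orifice discharge = 0.155 m^3/s.


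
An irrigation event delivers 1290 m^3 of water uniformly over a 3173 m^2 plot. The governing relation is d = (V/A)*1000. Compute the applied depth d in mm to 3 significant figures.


d = (1290 / 3173) * 1000 = 407 mm
Therefore the applied depth d = 407 mm.


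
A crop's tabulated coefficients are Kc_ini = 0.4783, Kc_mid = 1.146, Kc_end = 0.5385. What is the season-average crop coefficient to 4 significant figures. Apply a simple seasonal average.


Approach: apply a simple seasonal average, Kc_avg = (Kc_ini + Kc_mid + Kc_end)/3.
Kc_avg = (0.4783 + 1.146 + 0.5385)/3 = 0.7209
Therefore the season-average crop coefficient = 0.7209.


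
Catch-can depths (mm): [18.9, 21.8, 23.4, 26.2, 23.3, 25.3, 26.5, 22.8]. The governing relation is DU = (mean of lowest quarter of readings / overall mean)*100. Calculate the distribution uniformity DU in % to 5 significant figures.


sorted lowest 2 of 8: [18.9, 21.8] -> mean = 20.35000 mm
overall mean = 23.52500 mm
DU = (20.35000/23.52500)*100 = 86.504 %
Therefore the distribution uniformity DU = 86.504 %.


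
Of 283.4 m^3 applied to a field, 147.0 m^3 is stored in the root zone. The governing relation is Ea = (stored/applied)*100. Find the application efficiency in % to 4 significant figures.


Ea = (147.0/283.4)*100 = 51.87 %
Therefore the application efficiency = 51.87 %.


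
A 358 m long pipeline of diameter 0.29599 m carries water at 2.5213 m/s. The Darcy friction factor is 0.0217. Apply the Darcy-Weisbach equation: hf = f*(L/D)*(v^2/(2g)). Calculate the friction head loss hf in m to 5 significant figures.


hf = 0.0217 * (358/0.29599) * (2.5213^2 / (2*9.81))
hf = 8.5039 m
Therefore the friction head loss hf = 8.5039 m.


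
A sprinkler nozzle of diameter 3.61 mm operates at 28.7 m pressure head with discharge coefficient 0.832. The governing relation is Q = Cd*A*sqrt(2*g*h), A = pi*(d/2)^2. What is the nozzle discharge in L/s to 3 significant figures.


A = pi*(3.61e-3/2)^2 = 1.0235e-05 m^2
Q = 0.832 * 1.0235e-05 * sqrt(2*9.81*28.7) * 1000 = 0.202 L/s
Therefore the nozzle discharge = 0.202 L/s.


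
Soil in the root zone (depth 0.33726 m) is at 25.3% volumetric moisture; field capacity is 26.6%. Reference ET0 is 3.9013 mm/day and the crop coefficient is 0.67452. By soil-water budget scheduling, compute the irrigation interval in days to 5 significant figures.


Approach: apply soil-water budget scheduling, SMD = (FC-theta)/100*depth*1000; ETc = ET0*Kc; interval = SMD/ETc.
Step 1 — soil moisture deficit:
  SMD = (26.6 - 25.3)/100 * 0.33726 * 1000 = 4.384380 mm
Step 2 — daily crop ET (ETc = ET0*Kc):
  ETc = 3.9013 * 0.67452 = 2.631505 mm/day
Step 3 — irrigation interval (SMD/ETc):
  interval = 4.384380 / 2.631505 = 1.6661 days
Therefore the irrigation interval = 1.6661 days.


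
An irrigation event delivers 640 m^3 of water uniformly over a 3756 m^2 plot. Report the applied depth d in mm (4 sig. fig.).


Approach: apply depth from volume over area, d = (V/A)*1000.
d = (640 / 3756) * 1000 = 170.4 mm
Therefore the applied depth d = 170.4 mm.


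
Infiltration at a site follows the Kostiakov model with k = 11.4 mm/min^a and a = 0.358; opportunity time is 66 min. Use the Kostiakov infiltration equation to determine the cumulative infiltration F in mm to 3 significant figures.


Approach: apply the Kostiakov infiltration equation, F = k*t^a.
F = 11.4 * 66^0.358 = 51.1 mm
Therefore the cumulative infiltration F = 51.1 mm.


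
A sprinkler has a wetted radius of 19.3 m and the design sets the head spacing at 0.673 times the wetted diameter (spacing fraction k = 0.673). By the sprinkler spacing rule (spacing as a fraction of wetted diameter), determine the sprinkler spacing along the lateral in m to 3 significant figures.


Approach: apply the sprinkler spacing rule (spacing as a fraction of wetted diameter), S = k*(2*R).
S = 0.673 * (2 * 19.3) = 26.0 m
Therefore the sprinkler spacing along the lateral = 26.0 m.


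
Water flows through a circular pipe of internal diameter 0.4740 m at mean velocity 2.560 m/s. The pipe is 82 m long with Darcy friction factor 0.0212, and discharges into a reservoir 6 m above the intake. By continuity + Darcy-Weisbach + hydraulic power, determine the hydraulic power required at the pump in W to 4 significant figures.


Approach: apply continuity + Darcy-Weisbach + hydraulic power, Q = A*v; hf = f*(L/D)*(v^2/(2g)); H = static + hf; P = rho*g*Q*H.
Step 1 — flow rate (continuity, Q = A*v):
  A = pi*(0.4740/2)^2 = 0.176460 m^2
  Q = 0.176460 * 2.560 = 0.451738 m^3/s
Step 2 — friction head loss (Darcy-Weisbach):
  hf = 0.0212 * (82/0.4740) * (2.560^2 / (2*9.81))
  hf = 1.22505 m
Step 3 — total head: H = 6 + 1.22505 = 7.22505 m
Step 4 — hydraulic power (P = rho*g*Q*H):
  P = 1000 * 9.81 * 0.451738 * 7.22505 = 32020 W
Therefore the hydraulic power required at the pump = 32020 W.


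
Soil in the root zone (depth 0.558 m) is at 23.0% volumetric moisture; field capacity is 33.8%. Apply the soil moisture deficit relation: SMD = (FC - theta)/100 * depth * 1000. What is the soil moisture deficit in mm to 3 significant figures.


SMD = (33.8 - 23.0)/100 * 0.558 * 1000 = 60.3 mm
Therefore the soil moisture deficit = 60.3 mm.


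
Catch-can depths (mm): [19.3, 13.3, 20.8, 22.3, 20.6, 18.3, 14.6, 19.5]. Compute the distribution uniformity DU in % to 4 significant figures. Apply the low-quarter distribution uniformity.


Approach: apply the low-quarter distribution uniformity, DU = (mean of lowest quarter of readings / overall mean)*100.
sorted lowest 2 of 8: [13.3, 14.6] -> mean = 13.9500 mm
overall mean = 18.5875 mm
DU = (13.9500/18.5875)*100 = 75.05 %
Therefore the distribution uniformity DU = 75.05 %.


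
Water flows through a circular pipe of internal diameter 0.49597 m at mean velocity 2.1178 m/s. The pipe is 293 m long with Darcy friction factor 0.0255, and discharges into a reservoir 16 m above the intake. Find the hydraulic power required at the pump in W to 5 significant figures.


Approach: apply continuity + Darcy-Weisbach + hydraulic power, Q = A*v; hf = f*(L/D)*(v^2/(2g)); H = static + hf; P = rho*g*Q*H.
Step 1 — flow rate (continuity, Q = A*v):
  A = pi*(0.49597/2)^2 = 0.1931971 m^2
  Q = 0.1931971 * 2.1178 = 0.4091529 m^3/s
Step 2 — friction head loss (Darcy-Weisbach):
  hf = 0.0255 * (293/0.49597) * (2.1178^2 / (2*9.81))
  hf = 3.443684 m
Step 3 — total head: H = 16 + 3.443684 = 19.44368 m
Step 4 — hydraulic power (P = rho*g*Q*H):
  P = 1000 * 9.81 * 0.4091529 * 19.44368 = 78043 W
Therefore the hydraulic power required at the pump = 78043 W.


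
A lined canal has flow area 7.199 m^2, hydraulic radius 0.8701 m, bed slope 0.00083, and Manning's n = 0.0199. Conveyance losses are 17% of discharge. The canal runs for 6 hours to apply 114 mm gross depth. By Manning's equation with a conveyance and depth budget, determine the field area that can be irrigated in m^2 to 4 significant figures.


Approach: apply Manning's equation with a conveyance and depth budget, Q = (1/n)*A*R^(2/3)*S^(1/2); Q_field = Q*(1-loss); Area = Q_field*t/(d/1000).
Step 1 — canal discharge (Manning's equation):
  Q = (1/0.0199) * 7.199 * 0.8701^(2/3) * 0.00083^(1/2) = 9.49885 m^3/s
Step 2 — delivered flow: Q_field = 9.49885*(1 - 17/100) = 7.88404 m^3/s
Step 3 — volume delivered: V = 7.88404 * 6*3600 = 170295 m^3
Step 4 — area served: A = V / (depth/1000) = 170295 / 0.114 = 1494000 m^2
Therefore the field area that can be irrigated = 1494000 m^2.


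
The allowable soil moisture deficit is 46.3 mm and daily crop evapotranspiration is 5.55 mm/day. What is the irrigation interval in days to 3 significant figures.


Approach: apply the irrigation interval relation, interval = SMD / ETc.
interval = 46.3 / 5.55 = 8.34 days
Therefore the irrigation interval = 8.34 days.


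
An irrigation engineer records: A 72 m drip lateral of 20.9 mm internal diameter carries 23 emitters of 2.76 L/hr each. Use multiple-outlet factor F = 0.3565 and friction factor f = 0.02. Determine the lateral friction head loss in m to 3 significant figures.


Approach: apply Darcy-Weisbach with the multiple-outlet F-factor, Q = n*q/(3600*1000) m^3/s; v = Q/A; hf = F*f*(L/D)*(v^2/(2g)).
Q = 23*2.76/(3600*1000) = 1.7633e-05 m^3/s
A = pi*(20.9e-3/2)^2 = 3.4307e-04 m^2, so v = Q/A = 0.051399 m/s
hf = 0.3565*0.02*(72/0.0209)*(0.051399^2/(2*9.81)) = 0.00331 m
Therefore the lateral friction head loss = 0.00331 m.


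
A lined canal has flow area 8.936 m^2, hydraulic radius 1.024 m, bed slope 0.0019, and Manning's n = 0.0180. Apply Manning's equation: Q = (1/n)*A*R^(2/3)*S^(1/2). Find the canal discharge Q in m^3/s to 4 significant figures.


Q = (1/0.0180) * 8.936 * 1.024^(2/3) * 0.0019^(1/2) = 21.98 m^3/s
Therefore the canal discharge Q = 21.98 m^3/s.


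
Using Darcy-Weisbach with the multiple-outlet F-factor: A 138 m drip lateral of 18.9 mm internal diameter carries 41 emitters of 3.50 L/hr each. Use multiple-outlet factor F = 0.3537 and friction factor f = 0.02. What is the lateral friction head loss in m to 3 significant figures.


Approach: apply Darcy-Weisbach with the multiple-outlet F-factor, Q = n*q/(3600*1000) m^3/s; v = Q/A; hf = F*f*(L/D)*(v^2/(2g)).
Q = 41*3.50/(3600*1000) = 3.9861e-05 m^3/s
A = pi*(18.9e-3/2)^2 = 2.8055e-04 m^2, so v = Q/A = 0.14208 m/s
hf = 0.3537*0.02*(138/0.0189)*(0.14208^2/(2*9.81)) = 0.0531 m
Therefore the lateral friction head loss = 0.0531 m.


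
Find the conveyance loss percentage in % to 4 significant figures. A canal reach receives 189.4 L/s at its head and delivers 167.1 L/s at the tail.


Approach: apply the conveyance loss ratio, loss% = ((Q_head - Q_tail)/Q_head)*100.
loss = ((189.4 - 167.1)/189.4)*100 = 11.77 %
Therefore the conveyance loss percentage = 11.77 %.


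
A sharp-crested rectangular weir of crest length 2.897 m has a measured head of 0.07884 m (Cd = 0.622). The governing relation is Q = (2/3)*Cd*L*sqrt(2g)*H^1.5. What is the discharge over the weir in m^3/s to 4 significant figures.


Q = (2/3)*0.622*2.897*sqrt(2*9.81)*0.07884^1.5 = 0.1178 m^3/s
Therefore the discharge over the weir = 0.1178 m^3/s.


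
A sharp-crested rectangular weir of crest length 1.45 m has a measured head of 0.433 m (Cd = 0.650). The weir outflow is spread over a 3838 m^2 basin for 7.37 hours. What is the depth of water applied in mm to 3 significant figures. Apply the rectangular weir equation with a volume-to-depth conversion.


Approach: apply the rectangular weir equation with a volume-to-depth conversion, Q = (2/3)*Cd*L*sqrt(2g)*H^1.5; d = Q*t/A * 1000.
Step 1 — weir discharge:
  Q = (2/3)*0.650*1.45*sqrt(2*9.81)*0.433^1.5 = 0.79300 m^3/s
Step 2 — volume: V = 0.79300 * 7.37*3600 = 21040 m^3
Step 3 — depth: d = V/A * 1000 = 21040/3838 * 1000 = 5480 mm
Therefore the depth of water applied = 5480 mm.


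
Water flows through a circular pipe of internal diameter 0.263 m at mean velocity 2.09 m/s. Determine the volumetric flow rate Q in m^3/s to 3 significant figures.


Approach: apply the continuity equation for pipe flow, Q = A * v with A = pi*(D/2)^2.
A = pi*(0.263/2)^2 = 0.054325 m^2
Q = 0.054325 * 2.09 = 0.114 m^3/s
Therefore the volumetric flow rate Q = 0.114 m^3/s.


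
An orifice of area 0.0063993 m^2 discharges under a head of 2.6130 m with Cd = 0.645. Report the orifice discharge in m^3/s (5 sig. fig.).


Approach: apply the orifice equation, Q = Cd*A*sqrt(2*g*h).
Q = 0.645 * 0.0063993 * sqrt(2*9.81*2.6130) = 0.029554 m^3/s
Therefore the orifice discharge = 0.029554 m^3/s.


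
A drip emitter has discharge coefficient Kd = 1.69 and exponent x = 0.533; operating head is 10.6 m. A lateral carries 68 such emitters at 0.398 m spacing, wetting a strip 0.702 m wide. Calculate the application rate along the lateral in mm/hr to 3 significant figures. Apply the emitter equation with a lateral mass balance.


Approach: apply the emitter equation with a lateral mass balance, q = Kd*h^x; Q = n*q; rate = Q/(n*spacing*width).
Step 1 — single emitter flow (q = Kd*h^x):
  q = 1.69 * 10.6^0.533 = 5.9481 L/hr
Step 2 — total lateral flow: Q = 68 * 5.9481 = 404.47 L/hr
Step 3 — wetted area: A = 68 * 0.398 * 0.702 = 18.999 m^2
Step 4 — application rate: Q/A = 404.47/18.999 = 21.3 mm/hr
Therefore the application rate along the lateral = 21.3 mm/hr.


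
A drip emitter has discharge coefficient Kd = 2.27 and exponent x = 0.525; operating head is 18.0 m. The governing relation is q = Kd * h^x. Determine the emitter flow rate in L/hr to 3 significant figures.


q = 2.27 * 18.0^0.525 = 10.4 L/hr
Therefore the emitter flow rate = 10.4 L/hr.


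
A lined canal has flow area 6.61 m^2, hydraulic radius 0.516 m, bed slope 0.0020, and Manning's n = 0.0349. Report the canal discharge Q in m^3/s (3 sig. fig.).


Approach: apply Manning's equation, Q = (1/n)*A*R^(2/3)*S^(1/2).
Q = (1/0.0349) * 6.61 * 0.516^(2/3) * 0.0020^(1/2) = 5.45 m^3/s
Therefore the canal discharge Q = 5.45 m^3/s.


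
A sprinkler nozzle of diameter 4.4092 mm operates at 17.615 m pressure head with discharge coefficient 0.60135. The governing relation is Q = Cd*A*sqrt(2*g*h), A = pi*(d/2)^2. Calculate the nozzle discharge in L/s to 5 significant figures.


A = pi*(4.4092e-3/2)^2 = 1.526896e-05 m^2
Q = 0.60135 * 1.526896e-05 * sqrt(2*9.81*17.615) * 1000 = 0.17070 L/s
Therefore the nozzle discharge = 0.17070 L/s.


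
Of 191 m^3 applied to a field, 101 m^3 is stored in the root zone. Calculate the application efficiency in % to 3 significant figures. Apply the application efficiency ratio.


Approach: apply the application efficiency ratio, Ea = (stored/applied)*100.
Ea = (101/191)*100 = 52.9 %
Therefore the application efficiency = 52.9 %.


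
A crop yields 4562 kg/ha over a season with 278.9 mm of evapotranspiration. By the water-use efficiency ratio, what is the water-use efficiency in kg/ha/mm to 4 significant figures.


Approach: apply the water-use efficiency ratio, WUE = yield/ET.
WUE = 4562 / 278.9 = 16.36 kg/ha/mm
Therefore the water-use efficiency = 16.36 kg/ha/mm.


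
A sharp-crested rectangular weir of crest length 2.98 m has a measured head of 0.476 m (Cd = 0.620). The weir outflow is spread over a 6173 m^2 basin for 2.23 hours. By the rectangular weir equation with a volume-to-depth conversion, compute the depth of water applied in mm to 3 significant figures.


Approach: apply the rectangular weir equation with a volume-to-depth conversion, Q = (2/3)*Cd*L*sqrt(2g)*H^1.5; d = Q*t/A * 1000.
Step 1 — weir discharge:
  Q = (2/3)*0.620*2.98*sqrt(2*9.81)*0.476^1.5 = 1.7917 m^3/s
Step 2 — volume: V = 1.7917 * 2.23*3600 = 14384 m^3
Step 3 — depth: d = V/A * 1000 = 14384/6173 * 1000 = 2330 mm
Therefore the depth of water applied = 2330 mm.


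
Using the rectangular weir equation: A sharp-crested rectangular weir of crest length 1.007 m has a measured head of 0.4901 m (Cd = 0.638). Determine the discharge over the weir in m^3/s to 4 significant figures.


Approach: apply the rectangular weir equation, Q = (2/3)*Cd*L*sqrt(2g)*H^1.5.
Q = (2/3)*0.638*1.007*sqrt(2*9.81)*0.4901^1.5 = 0.6509 m^3/s
Therefore the discharge over the weir = 0.6509 m^3/s.


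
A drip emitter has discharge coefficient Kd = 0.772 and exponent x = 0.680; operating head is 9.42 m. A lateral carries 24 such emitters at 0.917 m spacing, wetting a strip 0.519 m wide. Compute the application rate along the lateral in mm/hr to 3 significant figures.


Approach: apply the emitter equation with a lateral mass balance, q = Kd*h^x; Q = n*q; rate = Q/(n*spacing*width).
Step 1 — single emitter flow (q = Kd*h^x):
  q = 0.772 * 9.42^0.680 = 3.5479 L/hr
Step 2 — total lateral flow: Q = 24 * 3.5479 = 85.150 L/hr
Step 3 — wetted area: A = 24 * 0.917 * 0.519 = 11.422 m^2
Step 4 — application rate: Q/A = 85.150/11.422 = 7.45 mm/hr
Therefore the application rate along the lateral = 7.45 mm/hr.


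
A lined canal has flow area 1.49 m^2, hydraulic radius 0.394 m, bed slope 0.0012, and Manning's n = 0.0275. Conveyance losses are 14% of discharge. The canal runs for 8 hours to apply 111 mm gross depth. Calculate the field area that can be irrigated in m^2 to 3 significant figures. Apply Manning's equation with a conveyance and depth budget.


Approach: apply Manning's equation with a conveyance and depth budget, Q = (1/n)*A*R^(2/3)*S^(1/2); Q_field = Q*(1-loss); Area = Q_field*t/(d/1000).
Step 1 — canal discharge (Manning's equation):
  Q = (1/0.0275) * 1.49 * 0.394^(2/3) * 0.0012^(1/2) = 1.0087 m^3/s
Step 2 — delivered flow: Q_field = 1.0087*(1 - 14/100) = 0.86751 m^3/s
Step 3 — volume delivered: V = 0.86751 * 8*3600 = 24984 m^3
Step 4 — area served: A = V / (depth/1000) = 24984 / 0.111 = 225000 m^2
Therefore the field area that can be irrigated = 225000 m^2.


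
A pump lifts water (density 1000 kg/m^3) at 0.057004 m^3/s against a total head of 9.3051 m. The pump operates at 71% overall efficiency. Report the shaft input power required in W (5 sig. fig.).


Approach: apply hydraulic power then efficiency conversion, P = rho*g*Q*H; P_in = P/eta.
Step 1 — hydraulic power (P = rho*g*Q*H):
  P = 1000 * 9.81 * 0.057004 * 9.3051 = 5203.498 W
Step 2 — input power: P_in = P/eta = 5203.498 / 0.71 = 7328.9 W
Therefore the shaft input power required = 7328.9 W.


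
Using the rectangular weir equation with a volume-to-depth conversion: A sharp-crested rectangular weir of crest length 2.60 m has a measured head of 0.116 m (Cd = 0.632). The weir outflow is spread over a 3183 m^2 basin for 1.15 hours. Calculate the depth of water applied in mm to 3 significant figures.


Approach: apply the rectangular weir equation with a volume-to-depth conversion, Q = (2/3)*Cd*L*sqrt(2g)*H^1.5; d = Q*t/A * 1000.
Step 1 — weir discharge:
  Q = (2/3)*0.632*2.60*sqrt(2*9.81)*0.116^1.5 = 0.19171 m^3/s
Step 2 — volume: V = 0.19171 * 1.15*3600 = 793.66 m^3
Step 3 — depth: d = V/A * 1000 = 793.66/3183 * 1000 = 249 mm
Therefore the depth of water applied = 249 mm.


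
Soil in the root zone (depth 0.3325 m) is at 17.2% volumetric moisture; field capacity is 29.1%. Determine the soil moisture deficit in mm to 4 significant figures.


Approach: apply the soil moisture deficit relation, SMD = (FC - theta)/100 * depth * 1000.
SMD = (29.1 - 17.2)/100 * 0.3325 * 1000 = 39.57 mm
Therefore the soil moisture deficit = 39.57 mm.


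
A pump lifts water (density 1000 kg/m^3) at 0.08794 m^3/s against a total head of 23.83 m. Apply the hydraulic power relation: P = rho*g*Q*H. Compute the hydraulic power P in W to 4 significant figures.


P = 1000 * 9.81 * 0.08794 * 23.83 = 20560 W
Therefore the hydraulic power P = 20560 W.


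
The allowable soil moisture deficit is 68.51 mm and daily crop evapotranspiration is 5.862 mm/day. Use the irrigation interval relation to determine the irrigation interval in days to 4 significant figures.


Approach: apply the irrigation interval relation, interval = SMD / ETc.
interval = 68.51 / 5.862 = 11.69 days
Therefore the irrigation interval = 11.69 days.


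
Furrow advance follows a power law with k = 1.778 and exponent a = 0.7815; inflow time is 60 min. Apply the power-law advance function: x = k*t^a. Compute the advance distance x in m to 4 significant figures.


x = 1.778 * 60^0.7815 = 43.61 m
Therefore the advance distance x = 43.61 m.


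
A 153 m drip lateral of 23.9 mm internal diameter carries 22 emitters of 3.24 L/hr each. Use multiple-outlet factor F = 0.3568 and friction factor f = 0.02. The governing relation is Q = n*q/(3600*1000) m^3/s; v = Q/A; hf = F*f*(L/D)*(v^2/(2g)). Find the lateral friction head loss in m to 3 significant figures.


Q = 22*3.24/(3600*1000) = 1.9800e-05 m^3/s
A = pi*(23.9e-3/2)^2 = 4.4863e-04 m^2, so v = Q/A = 0.044135 m/s
hf = 0.3568*0.02*(153/0.0239)*(0.044135^2/(2*9.81)) = 0.00454 m
Therefore the lateral friction head loss = 0.00454 m.


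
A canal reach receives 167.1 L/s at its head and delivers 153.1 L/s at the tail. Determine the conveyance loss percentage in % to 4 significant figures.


Approach: apply the conveyance loss ratio, loss% = ((Q_head - Q_tail)/Q_head)*100.
loss = ((167.1 - 153.1)/167.1)*100 = 8.378 %
Therefore the conveyance loss percentage = 8.378 %.


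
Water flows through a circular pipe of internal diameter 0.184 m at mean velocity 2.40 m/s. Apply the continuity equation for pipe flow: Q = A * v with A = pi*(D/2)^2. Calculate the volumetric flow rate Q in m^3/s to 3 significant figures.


A = pi*(0.184/2)^2 = 0.026590 m^2
Q = 0.026590 * 2.40 = 0.0638 m^3/s
Therefore the volumetric flow rate Q = 0.0638 m^3/s.


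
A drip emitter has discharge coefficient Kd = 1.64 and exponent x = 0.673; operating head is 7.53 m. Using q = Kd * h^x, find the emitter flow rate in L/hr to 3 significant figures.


q = 1.64 * 7.53^0.673 = 6.38 L/hr
Therefore the emitter flow rate = 6.38 L/hr.


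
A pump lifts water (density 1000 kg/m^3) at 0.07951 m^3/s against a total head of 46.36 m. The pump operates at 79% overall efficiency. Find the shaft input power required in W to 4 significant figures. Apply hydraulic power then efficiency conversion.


Approach: apply hydraulic power then efficiency conversion, P = rho*g*Q*H; P_in = P/eta.
Step 1 — hydraulic power (P = rho*g*Q*H):
  P = 1000 * 9.81 * 0.07951 * 46.36 = 36160.5 W
Step 2 — input power: P_in = P/eta = 36160.5 / 0.79 = 45770 W
Therefore the shaft input power required = 45770 W.


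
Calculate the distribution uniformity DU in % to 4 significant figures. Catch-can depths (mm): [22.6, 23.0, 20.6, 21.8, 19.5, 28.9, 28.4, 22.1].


Approach: apply the low-quarter distribution uniformity, DU = (mean of lowest quarter of readings / overall mean)*100.
sorted lowest 2 of 8: [19.5, 20.6] -> mean = 20.0500 mm
overall mean = 23.3625 mm
DU = (20.0500/23.3625)*100 = 85.82 %
Therefore the distribution uniformity DU = 85.82 %.


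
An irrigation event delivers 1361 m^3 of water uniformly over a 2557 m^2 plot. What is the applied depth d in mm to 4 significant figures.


Approach: apply depth from volume over area, d = (V/A)*1000.
d = (1361 / 2557) * 1000 = 532.3 mm
Therefore the applied depth d = 532.3 mm.


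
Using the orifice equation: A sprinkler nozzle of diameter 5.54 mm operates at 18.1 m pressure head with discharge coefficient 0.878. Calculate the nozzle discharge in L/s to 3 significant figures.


Approach: apply the orifice equation, Q = Cd*A*sqrt(2*g*h), A = pi*(d/2)^2.
A = pi*(5.54e-3/2)^2 = 2.4105e-05 m^2
Q = 0.878 * 2.4105e-05 * sqrt(2*9.81*18.1) * 1000 = 0.399 L/s
Therefore the nozzle discharge = 0.399 L/s.


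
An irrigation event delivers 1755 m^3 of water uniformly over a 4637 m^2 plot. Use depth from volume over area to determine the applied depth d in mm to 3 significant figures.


Approach: apply depth from volume over area, d = (V/A)*1000.
d = (1755 / 4637) * 1000 = 378 mm
Therefore the applied depth d = 378 mm.


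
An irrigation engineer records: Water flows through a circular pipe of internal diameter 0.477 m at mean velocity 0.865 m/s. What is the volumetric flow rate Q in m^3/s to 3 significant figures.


Approach: apply the continuity equation for pipe flow, Q = A * v with A = pi*(D/2)^2.
A = pi*(0.477/2)^2 = 0.17870 m^2
Q = 0.17870 * 0.865 = 0.155 m^3/s
Therefore the volumetric flow rate Q = 0.155 m^3/s.


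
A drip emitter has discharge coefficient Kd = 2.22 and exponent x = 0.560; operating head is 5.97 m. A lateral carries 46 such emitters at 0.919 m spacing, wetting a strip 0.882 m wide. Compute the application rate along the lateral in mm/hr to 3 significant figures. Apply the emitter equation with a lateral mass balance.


Approach: apply the emitter equation with a lateral mass balance, q = Kd*h^x; Q = n*q; rate = Q/(n*spacing*width).
Step 1 — single emitter flow (q = Kd*h^x):
  q = 2.22 * 5.97^0.560 = 6.0381 L/hr
Step 2 — total lateral flow: Q = 46 * 6.0381 = 277.75 L/hr
Step 3 — wetted area: A = 46 * 0.919 * 0.882 = 37.286 m^2
Step 4 — application rate: Q/A = 277.75/37.286 = 7.45 mm/hr
Therefore the application rate along the lateral = 7.45 mm/hr.


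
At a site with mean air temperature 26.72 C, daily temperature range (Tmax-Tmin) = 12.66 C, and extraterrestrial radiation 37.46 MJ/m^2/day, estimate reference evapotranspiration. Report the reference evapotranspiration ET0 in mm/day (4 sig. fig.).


Approach: apply the Hargreaves-Samani method, ET0 = 0.0023*(Tmean+17.8)*sqrt(Tmax-Tmin)*0.408*Ra.
ET0 = 0.0023*(26.72+17.8)*sqrt(12.66)*0.408*37.46 = 5.568 mm/day
Therefore the reference evapotranspiration ET0 = 5.568 mm/day.


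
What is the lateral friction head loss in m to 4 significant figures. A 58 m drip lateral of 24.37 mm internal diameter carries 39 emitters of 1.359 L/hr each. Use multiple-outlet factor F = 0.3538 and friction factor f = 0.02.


Approach: apply Darcy-Weisbach with the multiple-outlet F-factor, Q = n*q/(3600*1000) m^3/s; v = Q/A; hf = F*f*(L/D)*(v^2/(2g)).
Q = 39*1.359/(3600*1000) = 1.47225e-05 m^3/s
A = pi*(24.37e-3/2)^2 = 4.66446e-04 m^2, so v = Q/A = 0.0315632 m/s
hf = 0.3538*0.02*(58/0.02437)*(0.0315632^2/(2*9.81)) = 0.0008551 m
Therefore the lateral friction head loss = 0.0008551 m.


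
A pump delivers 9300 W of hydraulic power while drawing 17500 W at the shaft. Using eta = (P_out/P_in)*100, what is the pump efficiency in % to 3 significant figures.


eta = (9300 / 17500) * 100 = 53.1 %
Therefore the pump efficiency = 53.1 %.


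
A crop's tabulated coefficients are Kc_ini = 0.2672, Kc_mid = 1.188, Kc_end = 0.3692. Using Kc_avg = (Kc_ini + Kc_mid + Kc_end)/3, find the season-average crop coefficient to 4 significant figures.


Kc_avg = (0.2672 + 1.188 + 0.3692)/3 = 0.6081
Therefore the season-average crop coefficient = 0.6081.


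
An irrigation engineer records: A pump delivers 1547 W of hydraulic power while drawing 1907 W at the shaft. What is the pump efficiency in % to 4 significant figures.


Approach: apply the efficiency ratio, eta = (P_out/P_in)*100.
eta = (1547 / 1907) * 100 = 81.12 %
Therefore the pump efficiency = 81.12 %.


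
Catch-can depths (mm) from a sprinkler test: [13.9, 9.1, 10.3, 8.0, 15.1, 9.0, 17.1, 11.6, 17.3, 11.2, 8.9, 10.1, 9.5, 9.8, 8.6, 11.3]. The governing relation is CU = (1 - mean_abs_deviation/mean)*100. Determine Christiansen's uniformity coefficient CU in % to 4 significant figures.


mean = 11.3000 mm
mean |d_i - mean| = 2.31250 mm
CU = (1 - 2.31250/11.3000)*100 = 79.54 %
Therefore Christiansen's uniformity coefficient CU = 79.54 %.


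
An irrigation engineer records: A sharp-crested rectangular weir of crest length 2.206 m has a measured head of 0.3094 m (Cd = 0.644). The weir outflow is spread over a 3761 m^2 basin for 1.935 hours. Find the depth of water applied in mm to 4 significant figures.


Approach: apply the rectangular weir equation with a volume-to-depth conversion, Q = (2/3)*Cd*L*sqrt(2g)*H^1.5; d = Q*t/A * 1000.
Step 1 — weir discharge:
  Q = (2/3)*0.644*2.206*sqrt(2*9.81)*0.3094^1.5 = 0.721988 m^3/s
Step 2 — volume: V = 0.721988 * 1.935*3600 = 5029.37 m^3
Step 3 — depth: d = V/A * 1000 = 5029.37/3761 * 1000 = 1337 mm
Therefore the depth of water applied = 1337 mm.


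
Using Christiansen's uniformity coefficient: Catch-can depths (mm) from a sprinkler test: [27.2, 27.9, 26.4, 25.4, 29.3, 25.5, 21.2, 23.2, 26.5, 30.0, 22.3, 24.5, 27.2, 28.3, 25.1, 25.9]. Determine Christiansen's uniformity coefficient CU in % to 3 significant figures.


Approach: apply Christiansen's uniformity coefficient, CU = (1 - mean_abs_deviation/mean)*100.
mean = 25.994 mm
mean |d_i - mean| = 1.8562 mm
CU = (1 - 1.8562/25.994)*100 = 92.9 %
Therefore Christiansen's uniformity coefficient CU = 92.9 %.


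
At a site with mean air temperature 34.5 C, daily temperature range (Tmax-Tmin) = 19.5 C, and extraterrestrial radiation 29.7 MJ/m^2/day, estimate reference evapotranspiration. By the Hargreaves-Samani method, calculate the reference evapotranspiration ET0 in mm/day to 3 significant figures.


Approach: apply the Hargreaves-Samani method, ET0 = 0.0023*(Tmean+17.8)*sqrt(Tmax-Tmin)*0.408*Ra.
ET0 = 0.0023*(34.5+17.8)*sqrt(19.5)*0.408*29.7 = 6.44 mm/day
Therefore the reference evapotranspiration ET0 = 6.44 mm/day.


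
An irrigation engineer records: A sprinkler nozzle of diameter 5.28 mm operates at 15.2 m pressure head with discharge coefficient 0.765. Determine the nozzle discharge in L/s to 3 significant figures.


Approach: apply the orifice equation, Q = Cd*A*sqrt(2*g*h), A = pi*(d/2)^2.
A = pi*(5.28e-3/2)^2 = 2.1896e-05 m^2
Q = 0.765 * 2.1896e-05 * sqrt(2*9.81*15.2) * 1000 = 0.289 L/s
Therefore the nozzle discharge = 0.289 L/s.


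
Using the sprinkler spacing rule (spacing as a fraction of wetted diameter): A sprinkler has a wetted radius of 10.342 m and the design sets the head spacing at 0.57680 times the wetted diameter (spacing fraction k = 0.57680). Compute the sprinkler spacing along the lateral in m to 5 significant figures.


Approach: apply the sprinkler spacing rule (spacing as a fraction of wetted diameter), S = k*(2*R).
S = 0.57680 * (2 * 10.342) = 11.931 m
Therefore the sprinkler spacing along the lateral = 11.931 m.


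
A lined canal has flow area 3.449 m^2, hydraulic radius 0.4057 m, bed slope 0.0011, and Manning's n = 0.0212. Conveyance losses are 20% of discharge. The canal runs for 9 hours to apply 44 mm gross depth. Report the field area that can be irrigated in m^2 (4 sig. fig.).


Approach: apply Manning's equation with a conveyance and depth budget, Q = (1/n)*A*R^(2/3)*S^(1/2); Q_field = Q*(1-loss); Area = Q_field*t/(d/1000).
Step 1 — canal discharge (Manning's equation):
  Q = (1/0.0212) * 3.449 * 0.4057^(2/3) * 0.0011^(1/2) = 2.95704 m^3/s
Step 2 — delivered flow: Q_field = 2.95704*(1 - 20/100) = 2.36563 m^3/s
Step 3 — volume delivered: V = 2.36563 * 9*3600 = 76646.4 m^3
Step 4 — area served: A = V / (depth/1000) = 76646.4 / 0.044 = 1742000 m^2
Therefore the field area that can be irrigated = 1742000 m^2.


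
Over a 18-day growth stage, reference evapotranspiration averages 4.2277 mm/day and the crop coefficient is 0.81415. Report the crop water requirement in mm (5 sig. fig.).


Approach: apply the crop water requirement relation, CWR = ET0 * Kc * days.
CWR = 4.2277 * 0.81415 * 18 = 61.956 mm
Therefore the crop water requirement = 61.956 mm.


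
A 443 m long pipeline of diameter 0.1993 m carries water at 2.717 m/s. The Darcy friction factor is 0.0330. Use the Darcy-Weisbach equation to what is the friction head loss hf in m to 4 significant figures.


Approach: apply the Darcy-Weisbach equation, hf = f*(L/D)*(v^2/(2g)).
hf = 0.0330 * (443/0.1993) * (2.717^2 / (2*9.81))
hf = 27.60 m
Therefore the friction head loss hf = 27.60 m.


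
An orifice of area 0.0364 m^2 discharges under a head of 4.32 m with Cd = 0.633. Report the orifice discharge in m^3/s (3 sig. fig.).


Approach: apply the orifice equation, Q = Cd*A*sqrt(2*g*h).
Q = 0.633 * 0.0364 * sqrt(2*9.81*4.32) = 0.212 m^3/s
Therefore the orifice discharge = 0.212 m^3/s.


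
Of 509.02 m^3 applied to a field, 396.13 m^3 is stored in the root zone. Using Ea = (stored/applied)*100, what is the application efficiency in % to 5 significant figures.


Ea = (396.13/509.02)*100 = 77.822 %
Therefore the application efficiency = 77.822 %.


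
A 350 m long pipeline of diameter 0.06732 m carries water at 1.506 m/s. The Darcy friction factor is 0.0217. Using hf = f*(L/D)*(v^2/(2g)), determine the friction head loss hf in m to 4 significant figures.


hf = 0.0217 * (350/0.06732) * (1.506^2 / (2*9.81))
hf = 13.04 m
Therefore the friction head loss hf = 13.04 m.


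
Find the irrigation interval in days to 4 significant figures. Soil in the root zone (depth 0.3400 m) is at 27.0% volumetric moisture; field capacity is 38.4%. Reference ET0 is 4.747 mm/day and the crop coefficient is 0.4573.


Approach: apply soil-water budget scheduling, SMD = (FC-theta)/100*depth*1000; ETc = ET0*Kc; interval = SMD/ETc.
Step 1 — soil moisture deficit:
  SMD = (38.4 - 27.0)/100 * 0.3400 * 1000 = 38.7600 mm
Step 2 — daily crop ET (ETc = ET0*Kc):
  ETc = 4.747 * 0.4573 = 2.17080 mm/day
Step 3 — irrigation interval (SMD/ETc):
  interval = 38.7600 / 2.17080 = 17.86 days
Therefore the irrigation interval = 17.86 days.


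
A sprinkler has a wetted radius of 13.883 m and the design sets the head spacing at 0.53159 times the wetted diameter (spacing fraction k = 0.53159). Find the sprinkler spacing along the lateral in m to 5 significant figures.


Approach: apply the sprinkler spacing rule (spacing as a fraction of wetted diameter), S = k*(2*R).
S = 0.53159 * (2 * 13.883) = 14.760 m
Therefore the sprinkler spacing along the lateral = 14.760 m.
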